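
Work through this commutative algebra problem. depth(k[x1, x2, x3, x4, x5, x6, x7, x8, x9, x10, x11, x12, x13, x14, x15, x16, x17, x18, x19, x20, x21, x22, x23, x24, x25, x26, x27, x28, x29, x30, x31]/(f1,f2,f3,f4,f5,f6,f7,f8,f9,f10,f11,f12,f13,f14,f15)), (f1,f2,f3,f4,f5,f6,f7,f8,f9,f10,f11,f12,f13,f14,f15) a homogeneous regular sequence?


depth(R)=31
depth(R/I)=31-15=16


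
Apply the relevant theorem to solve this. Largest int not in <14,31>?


gcd(14,31)=1 => F=ab-a-b=14*31-14-31=434-45=389


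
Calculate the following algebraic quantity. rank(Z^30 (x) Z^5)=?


rank(M(x)N) = rank(M)*rank(N)
30*5 = 150


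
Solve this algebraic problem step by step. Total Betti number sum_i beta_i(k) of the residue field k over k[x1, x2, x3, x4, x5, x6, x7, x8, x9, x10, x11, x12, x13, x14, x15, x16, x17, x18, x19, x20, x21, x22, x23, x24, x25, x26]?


Koszul resolution: beta_i(k)=C(n,i), n=26
sum_i C(26,i) = 2^26 = 67108864


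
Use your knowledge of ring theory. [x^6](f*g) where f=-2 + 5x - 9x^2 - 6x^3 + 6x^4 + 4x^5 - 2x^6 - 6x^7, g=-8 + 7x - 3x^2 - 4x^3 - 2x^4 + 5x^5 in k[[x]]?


[x^6] = sum a_i*b_j, i+j=6
  5*5=25
  -9*-2=18
  -6*-4=24
  6*-3=-18
  4*7=28
  -2*-8=16
Sum=93


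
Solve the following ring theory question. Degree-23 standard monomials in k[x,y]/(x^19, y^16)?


k[x,y], I = (x^19, y^16), d = 23
Need i < 19 and d-i < 16.
Range: 8 <= i <= 18.
H(23) = 11


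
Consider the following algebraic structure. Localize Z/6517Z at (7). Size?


7-primary part: 6517=7^3*19
Size=7^3=343


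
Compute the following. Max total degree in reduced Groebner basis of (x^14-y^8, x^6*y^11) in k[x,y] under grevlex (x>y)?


LT(f1)=x^14, LT(f2)=x^6y^11, lcm=x^14y^11
S(f1,f2) = y^11*f1 - x^8*f2 = -y^19
Reduced GB = {f1, f2, y^19}; degrees 14, 17, 19
Max = 19


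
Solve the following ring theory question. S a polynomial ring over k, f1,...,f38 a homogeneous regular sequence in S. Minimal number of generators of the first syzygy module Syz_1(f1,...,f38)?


Regular sequence => Koszul complex is the minimal free resolution.
Syz_1 minimally generated by Koszul relations f_i*e_j - f_j*e_i (i<j): mu(Syz_1) = beta_2 = C(m,2) = m(m-1)/2
m=38
38*37/2 = 703


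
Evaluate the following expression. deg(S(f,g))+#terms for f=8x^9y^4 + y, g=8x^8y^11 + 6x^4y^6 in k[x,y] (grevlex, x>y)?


LT(f)=8x^9y^4, LT(g)=8x^8y^11
lcm(LM)=x^9y^11
S(f,g) (scaled by 64 to clear denominators) = 8y^7*f - 8x*g = -48x^5y^6 + 8y^8
2 terms, deg 11.
11+2=13


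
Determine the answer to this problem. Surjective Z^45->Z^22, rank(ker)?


rank(ker) = 45-22 = 23


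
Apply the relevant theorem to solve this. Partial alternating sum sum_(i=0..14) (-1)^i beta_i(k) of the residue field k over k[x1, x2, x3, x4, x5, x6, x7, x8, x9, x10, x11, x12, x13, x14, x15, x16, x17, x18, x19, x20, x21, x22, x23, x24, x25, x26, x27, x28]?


Koszul resolution: beta_i(k)=C(n,i), n=28
sum_(i=0..p) (-1)^i C(n,i) = (-1)^p C(n-1,p)
(-1)^14*C(27,14) = (-1)^14*20058300 = 20058300


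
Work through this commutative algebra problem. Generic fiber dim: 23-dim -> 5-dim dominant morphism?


dim(fiber)=dim(X)-dim(Y)=23-5=18


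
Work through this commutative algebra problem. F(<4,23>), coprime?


gcd(4,23)=1 => F=ab-a-b=4*23-4-23=92-27=65


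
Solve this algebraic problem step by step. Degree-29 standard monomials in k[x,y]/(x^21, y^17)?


k[x,y], I = (x^21, y^17), d = 29
Need i < 21 and d-i < 17.
Range: 13 <= i <= 20.
H(29) = 8


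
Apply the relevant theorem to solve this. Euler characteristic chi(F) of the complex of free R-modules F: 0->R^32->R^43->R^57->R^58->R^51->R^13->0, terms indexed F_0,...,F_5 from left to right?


chi = sum (-1)^i * rank:
(-1)^0*32=32
(-1)^1*43=-43
(-1)^2*57=57
(-1)^3*58=-58
(-1)^4*51=51
(-1)^5*13=-13
chi=26


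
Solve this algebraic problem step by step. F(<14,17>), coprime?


gcd(14,17)=1 => F=ab-a-b=14*17-14-17=238-31=207


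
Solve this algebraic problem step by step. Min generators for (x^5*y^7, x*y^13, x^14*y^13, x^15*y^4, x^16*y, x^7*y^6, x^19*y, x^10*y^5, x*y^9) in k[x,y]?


Remove redundant (divisible by others).
x^19*y redundant.
x*y^13 redundant.
x^14*y^13 redundant.
Min: x^16*y, x^15*y^4, x^10*y^5, x^7*y^6, x^5*y^7, x*y^9
Count=6


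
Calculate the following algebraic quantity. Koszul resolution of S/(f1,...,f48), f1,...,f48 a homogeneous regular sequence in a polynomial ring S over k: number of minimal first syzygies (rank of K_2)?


Regular sequence => Koszul complex is the minimal free resolution.
Syz_1 minimally generated by Koszul relations f_i*e_j - f_j*e_i (i<j): mu(Syz_1) = beta_2 = C(m,2) = m(m-1)/2
m=48
48*47/2 = 1128


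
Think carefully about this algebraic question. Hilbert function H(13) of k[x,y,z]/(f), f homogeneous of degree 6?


C(15,2)-C(9,2)=105-36=69


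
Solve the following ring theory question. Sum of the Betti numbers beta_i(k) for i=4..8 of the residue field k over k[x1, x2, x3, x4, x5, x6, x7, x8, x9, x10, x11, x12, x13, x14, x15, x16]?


Koszul resolution: beta_i(k)=C(n,i), n=16
C(16,4)=1820, C(16,5)=4368, C(16,6)=8008, C(16,7)=11440, C(16,8)=12870
Sum=38506


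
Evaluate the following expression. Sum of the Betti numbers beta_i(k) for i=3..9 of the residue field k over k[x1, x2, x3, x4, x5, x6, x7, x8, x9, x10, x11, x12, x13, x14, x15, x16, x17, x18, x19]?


Koszul resolution: beta_i(k)=C(n,i), n=19
C(19,3)=969, C(19,4)=3876, C(19,5)=11628, C(19,6)=27132, C(19,7)=50388, C(19,8)=75582, C(19,9)=92378
Sum=261953


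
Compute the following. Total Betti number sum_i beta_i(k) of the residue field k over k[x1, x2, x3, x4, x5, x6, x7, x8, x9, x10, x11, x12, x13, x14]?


Koszul resolution: beta_i(k)=C(n,i), n=14
sum_i C(14,i) = 2^14 = 16384


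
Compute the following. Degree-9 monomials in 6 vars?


C(d+n-1,n-1)=C(14,5)=2002


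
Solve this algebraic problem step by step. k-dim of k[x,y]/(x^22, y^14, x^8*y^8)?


k[x,y]/I, I = (x^22, y^14, x^8*y^8)
Rect: 22x14=308. Corner: (22-8)x(14-8)=84.
dim = 308-84 = 224


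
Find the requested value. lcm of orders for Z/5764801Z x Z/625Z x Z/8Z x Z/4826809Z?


Exponent = lcm of the cyclic orders; pairwise coprime => product.
7^8*5^4*2^3*13^6=5764801*625*8*4826809=139127966750045000


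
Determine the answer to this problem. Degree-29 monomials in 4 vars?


C(d+n-1,n-1)=C(32,3)=4960


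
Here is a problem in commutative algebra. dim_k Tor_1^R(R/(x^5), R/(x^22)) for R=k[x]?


Tor_1(R/I,R/J)=(I cap J)/IJ=(x^22)/(x^27)
dim=27-22=min(5,22)=5


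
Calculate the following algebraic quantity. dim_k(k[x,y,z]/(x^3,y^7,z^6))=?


Basis: x^iy^jz^k, i<3,j<7,k<6
3*7*6=126


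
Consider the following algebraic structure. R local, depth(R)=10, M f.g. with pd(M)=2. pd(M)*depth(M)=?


pd+depth=10
depth=10-2=8
pd*depth=2*8=16


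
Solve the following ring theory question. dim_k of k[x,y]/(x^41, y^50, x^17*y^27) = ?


k[x,y]/I, I = (x^41, y^50, x^17*y^27)
Rect: 41x50=2050. Corner: (41-17)x(50-27)=552.
dim = 2050-552 = 1498


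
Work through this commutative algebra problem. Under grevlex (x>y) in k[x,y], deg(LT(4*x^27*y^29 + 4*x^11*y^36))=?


LT: 4*x^27*y^29
deg_x=27, deg_y=29
Total=27+29=56


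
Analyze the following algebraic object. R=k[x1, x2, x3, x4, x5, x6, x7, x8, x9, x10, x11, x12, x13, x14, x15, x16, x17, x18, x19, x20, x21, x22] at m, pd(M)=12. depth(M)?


pd+depth=depth(R)=22
depth=22-12=10


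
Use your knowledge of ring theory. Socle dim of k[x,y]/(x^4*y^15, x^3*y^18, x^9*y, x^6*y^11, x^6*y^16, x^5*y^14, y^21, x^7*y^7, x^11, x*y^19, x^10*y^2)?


Socle = ann(m) = span of standard monomials u with x*u, y*u in I (staircase corners).
Redundant generators: x^6*y^16, x^10*y^2
Minimal generators: x^11, x^9*y, x^7*y^7, x^6*y^11, x^5*y^14, x^4*y^15, x^3*y^18, x*y^19, y^21
Corners: y^20, x^2y^18, x^3y^17, x^4y^14, x^5y^13, x^6y^10, x^8y^6, x^10
Socle dim=8


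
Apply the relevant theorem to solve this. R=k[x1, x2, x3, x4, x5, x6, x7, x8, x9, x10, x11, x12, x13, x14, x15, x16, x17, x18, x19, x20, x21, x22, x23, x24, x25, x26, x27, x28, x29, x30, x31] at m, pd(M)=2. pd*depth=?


pd+depth=31
depth=31-2=29
pd*depth=2*29=58


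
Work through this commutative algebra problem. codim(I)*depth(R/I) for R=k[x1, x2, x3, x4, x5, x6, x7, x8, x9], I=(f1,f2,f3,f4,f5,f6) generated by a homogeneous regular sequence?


codim=6, depth=dim(R/I)=9-6=3
Product=6*3=18


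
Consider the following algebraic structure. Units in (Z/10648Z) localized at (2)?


Local ring = Z/8Z.
phi(8) = 2^2*(2-1) = 4


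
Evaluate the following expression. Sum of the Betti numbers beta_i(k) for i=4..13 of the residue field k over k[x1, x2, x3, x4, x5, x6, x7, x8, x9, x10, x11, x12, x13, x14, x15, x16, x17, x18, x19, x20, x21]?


Koszul resolution: beta_i(k)=C(n,i), n=21
C(21,4)=5985, C(21,5)=20349, C(21,6)=54264, C(21,7)=116280, C(21,8)=203490, C(21,9)=293930, C(21,10)=352716, C(21,11)=352716, C(21,12)=293930, C(21,13)=203490
Sum=1897150


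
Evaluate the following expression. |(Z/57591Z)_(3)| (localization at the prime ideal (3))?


3-primary part: 57591=3^6*79
Size=3^6=729


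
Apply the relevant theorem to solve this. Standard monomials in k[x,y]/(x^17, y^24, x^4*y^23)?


k[x,y]/I, I = (x^17, y^24, x^4*y^23)
Rect: 17x24=408. Corner: (17-4)x(24-23)=13.
dim = 408-13 = 395


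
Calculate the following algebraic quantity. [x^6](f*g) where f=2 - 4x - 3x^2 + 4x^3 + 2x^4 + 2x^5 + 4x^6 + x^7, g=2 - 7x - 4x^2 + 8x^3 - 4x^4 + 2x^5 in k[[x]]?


[x^6] = sum a_i*b_j, i+j=6
  -4*2=-8
  -3*-4=12
  4*8=32
  2*-4=-8
  2*-7=-14
  4*2=8
Sum=22


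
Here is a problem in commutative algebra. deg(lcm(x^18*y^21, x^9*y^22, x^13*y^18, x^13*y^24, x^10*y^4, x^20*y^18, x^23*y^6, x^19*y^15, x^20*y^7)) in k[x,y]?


lcm = componentwise max:
x: max(18,9,13,13,10,20,23,19,20)=23
y: max(21,22,18,24,4,18,6,15,7)=24
Total=23+24=47


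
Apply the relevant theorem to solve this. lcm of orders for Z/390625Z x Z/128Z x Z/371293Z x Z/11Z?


Exponent = lcm of the cyclic orders; pairwise coprime => product.
5^8*2^7*13^5*11^1=390625*128*371293*11=204211150000000


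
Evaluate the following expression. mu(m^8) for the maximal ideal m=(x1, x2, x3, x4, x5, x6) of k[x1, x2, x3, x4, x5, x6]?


Graded Nakayama: mu(m^d) = dim_k (m^d/m^(d+1)) = #degree-8 monomials in 6 vars
C(n+d-1,d)=C(13,8)=1287


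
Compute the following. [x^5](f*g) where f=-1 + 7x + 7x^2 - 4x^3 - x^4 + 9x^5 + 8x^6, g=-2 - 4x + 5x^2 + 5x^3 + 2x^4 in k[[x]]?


[x^5] = sum a_i*b_j, i+j=5
  7*2=14
  7*5=35
  -4*5=-20
  -1*-4=4
  9*-2=-18
Sum=15


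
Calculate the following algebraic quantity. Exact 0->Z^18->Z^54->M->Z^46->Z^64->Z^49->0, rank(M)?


Alt sum=0:
(-1)^0*18 + (-1)^1*54 + (-1)^2*? + (-1)^3*46 + (-1)^4*64 + (-1)^5*49=0
rank(M)=67


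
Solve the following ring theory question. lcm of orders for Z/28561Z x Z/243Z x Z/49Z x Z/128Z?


Exponent = lcm of the cyclic orders; pairwise coprime => product.
13^4*3^5*7^2*2^7=28561*243*49*128=43529705856


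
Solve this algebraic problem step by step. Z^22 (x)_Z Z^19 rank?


rank(M(x)N) = rank(M)*rank(N)
22*19 = 418


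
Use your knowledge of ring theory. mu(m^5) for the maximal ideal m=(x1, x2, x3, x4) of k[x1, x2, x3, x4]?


Graded Nakayama: mu(m^d) = dim_k (m^d/m^(d+1)) = #degree-5 monomials in 4 vars
C(n+d-1,d)=C(8,5)=56


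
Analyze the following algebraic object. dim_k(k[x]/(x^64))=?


Basis: 1,x,...,x^63
dim=64


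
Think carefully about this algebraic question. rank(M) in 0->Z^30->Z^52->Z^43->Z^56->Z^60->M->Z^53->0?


Alt sum=0:
(-1)^0*30 + (-1)^1*52 + (-1)^2*43 + (-1)^3*56 + (-1)^4*60 + (-1)^5*? + (-1)^6*53=0
rank(M)=78


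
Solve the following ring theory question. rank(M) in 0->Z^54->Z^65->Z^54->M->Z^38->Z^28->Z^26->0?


Alt sum=0:
(-1)^0*54 + (-1)^1*65 + (-1)^2*54 + (-1)^3*? + (-1)^4*38 + (-1)^5*28 + (-1)^6*26=0
rank(M)=79


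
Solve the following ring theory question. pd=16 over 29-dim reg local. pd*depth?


pd+depth=29
depth=29-16=13
pd*depth=16*13=208


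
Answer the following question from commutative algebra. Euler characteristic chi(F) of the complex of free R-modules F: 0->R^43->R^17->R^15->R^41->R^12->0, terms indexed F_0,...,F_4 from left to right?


chi = sum (-1)^i * rank:
(-1)^0*43=43
(-1)^1*17=-17
(-1)^2*15=15
(-1)^3*41=-41
(-1)^4*12=12
chi=12


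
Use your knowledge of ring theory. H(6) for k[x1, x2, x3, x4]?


C(d+n-1,n-1)=C(9,3)=84


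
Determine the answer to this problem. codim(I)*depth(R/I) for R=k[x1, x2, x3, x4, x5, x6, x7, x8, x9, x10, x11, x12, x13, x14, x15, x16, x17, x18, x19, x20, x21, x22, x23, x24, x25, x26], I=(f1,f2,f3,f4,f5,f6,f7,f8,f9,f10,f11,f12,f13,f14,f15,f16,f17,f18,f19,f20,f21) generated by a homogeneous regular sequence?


codim=21, depth=dim(R/I)=26-21=5
Product=21*5=105


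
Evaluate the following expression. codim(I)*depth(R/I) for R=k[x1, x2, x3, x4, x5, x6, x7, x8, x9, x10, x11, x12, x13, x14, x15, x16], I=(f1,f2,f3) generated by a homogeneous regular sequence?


codim=3, depth=dim(R/I)=16-3=13
Product=3*13=39


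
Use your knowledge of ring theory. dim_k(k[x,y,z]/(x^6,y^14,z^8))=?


Basis: x^iy^jz^k, i<6,j<14,k<8
6*14*8=672


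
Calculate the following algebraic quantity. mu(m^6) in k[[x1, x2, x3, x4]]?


C(n+d-1,d)=C(9,6)=84


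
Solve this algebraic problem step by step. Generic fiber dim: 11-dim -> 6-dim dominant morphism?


dim(fiber)=dim(X)-dim(Y)=11-6=5


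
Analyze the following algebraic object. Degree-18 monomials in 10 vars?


C(d+n-1,n-1)=C(27,9)=4686825


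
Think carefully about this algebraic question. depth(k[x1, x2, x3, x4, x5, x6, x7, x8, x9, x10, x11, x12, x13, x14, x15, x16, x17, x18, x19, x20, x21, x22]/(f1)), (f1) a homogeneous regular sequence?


depth(R)=22
depth(R/I)=22-1=21


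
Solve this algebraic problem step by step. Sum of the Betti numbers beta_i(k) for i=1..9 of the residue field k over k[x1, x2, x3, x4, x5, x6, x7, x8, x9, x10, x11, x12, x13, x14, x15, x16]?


Koszul resolution: beta_i(k)=C(n,i), n=16
C(16,1)=16, C(16,2)=120, C(16,3)=560, C(16,4)=1820, C(16,5)=4368, C(16,6)=8008, C(16,7)=11440, C(16,8)=12870, C(16,9)=11440
Sum=50642


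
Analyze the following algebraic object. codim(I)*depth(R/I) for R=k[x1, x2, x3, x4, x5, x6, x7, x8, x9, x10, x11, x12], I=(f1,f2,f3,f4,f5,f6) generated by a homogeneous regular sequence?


codim=6, depth=dim(R/I)=12-6=6
Product=6*6=36


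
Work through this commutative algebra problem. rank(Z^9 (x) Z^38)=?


rank(M(x)N) = rank(M)*rank(N)
9*38 = 342


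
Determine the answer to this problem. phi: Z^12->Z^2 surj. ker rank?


rank(ker) = 12-2 = 10


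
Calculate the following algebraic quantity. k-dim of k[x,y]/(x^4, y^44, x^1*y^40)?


k[x,y]/I, I = (x^4, y^44, x^1*y^40)
Rect: 4x44=176. Corner: (4-1)x(44-40)=12.
dim = 176-12 = 164


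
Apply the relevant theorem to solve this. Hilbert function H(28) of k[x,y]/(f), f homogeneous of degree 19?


H(t)=d for t>=d-1.
d=19, t=28
H(28)=19


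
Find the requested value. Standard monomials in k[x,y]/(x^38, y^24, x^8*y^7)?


k[x,y]/I, I = (x^38, y^24, x^8*y^7)
Rect: 38x24=912. Corner: (38-8)x(24-7)=510.
dim = 912-510 = 402


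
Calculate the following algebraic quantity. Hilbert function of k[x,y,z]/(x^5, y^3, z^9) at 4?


Need i<5, j<3, k<9 with i+j+k=4.
For each i, j ranges over max(0,4-i-8)..min(2,4-i):
  i=0: j in [0,2] -> 3
  i=1: j in [0,2] -> 3
  i=2: j in [0,2] -> 3
  i=3: j in [0,1] -> 2
  i=4: j in [0,0] -> 1
H(4) = 3+3+3+2+1 = 12


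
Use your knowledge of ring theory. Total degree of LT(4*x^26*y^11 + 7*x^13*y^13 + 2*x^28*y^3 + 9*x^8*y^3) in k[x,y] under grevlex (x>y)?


LT: 4*x^26*y^11
deg_x=26, deg_y=11
Total=26+11=37


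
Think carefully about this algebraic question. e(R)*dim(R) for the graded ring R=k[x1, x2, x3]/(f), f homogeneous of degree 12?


e(R)=deg(f)=12, dim(R)=3-1=2
e*dim=12*2=24


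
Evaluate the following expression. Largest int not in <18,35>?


gcd(18,35)=1 => F=ab-a-b=18*35-18-35=630-53=577


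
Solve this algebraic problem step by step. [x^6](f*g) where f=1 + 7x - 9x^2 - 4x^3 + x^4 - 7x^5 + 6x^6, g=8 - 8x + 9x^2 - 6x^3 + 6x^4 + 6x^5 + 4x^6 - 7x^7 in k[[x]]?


[x^6] = sum a_i*b_j, i+j=6
  1*4=4
  7*6=42
  -9*6=-54
  -4*-6=24
  1*9=9
  -7*-8=56
  6*8=48
Sum=129


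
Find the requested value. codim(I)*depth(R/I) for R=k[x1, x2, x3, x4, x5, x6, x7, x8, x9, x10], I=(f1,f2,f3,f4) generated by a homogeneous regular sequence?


codim=4, depth=dim(R/I)=10-4=6
Product=4*6=24


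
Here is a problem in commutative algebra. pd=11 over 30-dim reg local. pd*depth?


pd+depth=30
depth=30-11=19
pd*depth=11*19=209


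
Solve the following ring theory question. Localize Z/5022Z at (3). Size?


3-primary part: 5022=3^4*62
Size=3^4=81


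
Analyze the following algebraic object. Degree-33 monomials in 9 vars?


C(d+n-1,n-1)=C(41,8)=95548245


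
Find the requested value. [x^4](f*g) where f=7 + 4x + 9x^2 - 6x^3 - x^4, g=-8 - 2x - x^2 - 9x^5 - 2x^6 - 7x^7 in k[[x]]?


[x^4] = sum a_i*b_j, i+j=4
  9*-1=-9
  -6*-2=12
  -1*-8=8
Sum=11


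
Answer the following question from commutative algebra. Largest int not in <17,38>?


gcd(17,38)=1 => F=ab-a-b=17*38-17-38=646-55=591


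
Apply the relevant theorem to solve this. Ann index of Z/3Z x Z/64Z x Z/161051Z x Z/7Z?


Exponent = lcm of the cyclic orders; pairwise coprime => product.
3^1*2^6*11^5*7^1=3*64*161051*7=216452544


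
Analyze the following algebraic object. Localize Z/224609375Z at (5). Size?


5-primary part: 224609375=5^10*23
Size=5^10=9765625


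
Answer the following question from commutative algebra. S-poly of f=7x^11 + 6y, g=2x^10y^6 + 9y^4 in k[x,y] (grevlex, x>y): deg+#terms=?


LT(f)=7x^11, LT(g)=2x^10y^6
lcm(LM)=x^11y^6
S(f,g) (scaled by 14 to clear denominators) = 2y^6*f - 7x*g = 12y^7 - 63xy^4
2 terms, deg 7.
7+2=9


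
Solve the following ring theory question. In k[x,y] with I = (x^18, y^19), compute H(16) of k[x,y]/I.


k[x,y], I = (x^18, y^19), d = 16
Need i < 18 and d-i < 19.
Range: 0 <= i <= 16.
H(16) = 17


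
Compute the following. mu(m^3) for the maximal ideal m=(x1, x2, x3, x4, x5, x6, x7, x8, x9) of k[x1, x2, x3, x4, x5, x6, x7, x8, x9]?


Graded Nakayama: mu(m^d) = dim_k (m^d/m^(d+1)) = #degree-3 monomials in 9 vars
C(n+d-1,d)=C(11,3)=165


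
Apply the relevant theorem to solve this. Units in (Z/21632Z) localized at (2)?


Local ring = Z/128Z.
phi(128) = 2^6*(2-1) = 64


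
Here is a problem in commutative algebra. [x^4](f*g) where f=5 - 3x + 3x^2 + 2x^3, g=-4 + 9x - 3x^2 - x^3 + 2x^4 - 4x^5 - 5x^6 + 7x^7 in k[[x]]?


[x^4] = sum a_i*b_j, i+j=4
  5*2=10
  -3*-1=3
  3*-3=-9
  2*9=18
Sum=22


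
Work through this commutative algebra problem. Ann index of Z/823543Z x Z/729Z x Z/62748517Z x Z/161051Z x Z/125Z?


Exponent = lcm of the cyclic orders; pairwise coprime => product.
7^7*3^6*13^7*11^5*5^3=823543*729*62748517*161051*125=758386709236085035231125


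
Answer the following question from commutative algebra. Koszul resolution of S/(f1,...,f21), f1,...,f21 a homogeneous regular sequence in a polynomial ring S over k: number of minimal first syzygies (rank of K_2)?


Regular sequence => Koszul complex is the minimal free resolution.
Syz_1 minimally generated by Koszul relations f_i*e_j - f_j*e_i (i<j): mu(Syz_1) = beta_2 = C(m,2) = m(m-1)/2
m=21
21*20/2 = 210


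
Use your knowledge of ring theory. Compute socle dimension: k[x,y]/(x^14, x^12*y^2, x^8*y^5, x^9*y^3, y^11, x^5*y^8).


Socle = ann(m) = span of standard monomials u with x*u, y*u in I (staircase corners).
Minimal generators: x^14, x^12*y^2, x^9*y^3, x^8*y^5, x^5*y^8, y^11
Corners: x^4y^10, x^7y^7, x^8y^4, x^11y^2, x^13y
Socle dim=5


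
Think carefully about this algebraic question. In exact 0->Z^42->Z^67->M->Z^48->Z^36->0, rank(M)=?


Alt sum=0:
(-1)^0*42 + (-1)^1*67 + (-1)^2*? + (-1)^3*48 + (-1)^4*36=0
rank(M)=37


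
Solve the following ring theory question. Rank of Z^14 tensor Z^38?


rank(M(x)N) = rank(M)*rank(N)
14*38 = 532


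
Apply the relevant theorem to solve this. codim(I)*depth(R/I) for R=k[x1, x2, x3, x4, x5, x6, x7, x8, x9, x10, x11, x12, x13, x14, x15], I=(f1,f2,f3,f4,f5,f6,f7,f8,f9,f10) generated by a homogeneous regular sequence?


codim=10, depth=dim(R/I)=15-10=5
Product=10*5=50


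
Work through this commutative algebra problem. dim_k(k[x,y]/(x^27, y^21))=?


Basis: x^i*y^j, i<27, j<21
27*21=567


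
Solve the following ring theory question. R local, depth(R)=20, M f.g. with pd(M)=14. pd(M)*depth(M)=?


pd+depth=20
depth=20-14=6
pd*depth=14*6=84


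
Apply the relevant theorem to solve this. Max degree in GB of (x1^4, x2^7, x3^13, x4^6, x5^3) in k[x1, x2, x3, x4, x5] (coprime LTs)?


Pure powers, coprime LTs => already GB.
Degrees: 4, 7, 13, 6, 3
Max=13


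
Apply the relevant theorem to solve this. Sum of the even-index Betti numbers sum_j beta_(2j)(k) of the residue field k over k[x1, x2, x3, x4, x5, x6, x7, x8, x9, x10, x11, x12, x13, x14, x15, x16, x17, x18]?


Koszul resolution: beta_i(k)=C(n,i), n=18
sum_even C(18,i) = 2^(n-1) = 2^17 = 131072


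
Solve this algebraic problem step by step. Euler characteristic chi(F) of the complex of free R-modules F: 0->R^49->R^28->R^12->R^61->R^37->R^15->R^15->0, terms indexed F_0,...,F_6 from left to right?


chi = sum (-1)^i * rank:
(-1)^0*49=49
(-1)^1*28=-28
(-1)^2*12=12
(-1)^3*61=-61
(-1)^4*37=37
(-1)^5*15=-15
(-1)^6*15=15
chi=9


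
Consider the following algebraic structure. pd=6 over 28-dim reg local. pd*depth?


pd+depth=28
depth=28-6=22
pd*depth=6*22=132


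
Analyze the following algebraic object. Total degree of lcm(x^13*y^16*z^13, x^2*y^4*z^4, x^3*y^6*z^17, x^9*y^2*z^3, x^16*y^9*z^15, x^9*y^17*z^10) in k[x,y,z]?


lcm = componentwise max:
x: max(13,2,3,9,16,9)=16
y: max(16,4,6,2,9,17)=17
z: max(13,4,17,3,15,10)=17
Total=16+17+17=50


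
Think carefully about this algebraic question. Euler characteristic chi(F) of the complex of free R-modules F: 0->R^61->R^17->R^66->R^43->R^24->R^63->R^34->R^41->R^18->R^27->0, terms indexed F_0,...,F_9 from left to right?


chi = sum (-1)^i * rank:
(-1)^0*61=61
(-1)^1*17=-17
(-1)^2*66=66
(-1)^3*43=-43
(-1)^4*24=24
(-1)^5*63=-63
(-1)^6*34=34
(-1)^7*41=-41
(-1)^8*18=18
(-1)^9*27=-27
chi=12


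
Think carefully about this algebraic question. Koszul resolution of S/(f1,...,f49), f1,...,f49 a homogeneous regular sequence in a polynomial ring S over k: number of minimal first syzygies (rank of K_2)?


Regular sequence => Koszul complex is the minimal free resolution.
Syz_1 minimally generated by Koszul relations f_i*e_j - f_j*e_i (i<j): mu(Syz_1) = beta_2 = C(m,2) = m(m-1)/2
m=49
49*48/2 = 1176


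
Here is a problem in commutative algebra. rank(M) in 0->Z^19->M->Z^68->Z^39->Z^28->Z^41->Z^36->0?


Alt sum=0:
(-1)^0*19 + (-1)^1*? + (-1)^2*68 + (-1)^3*39 + (-1)^4*28 + (-1)^5*41 + (-1)^6*36=0
rank(M)=71


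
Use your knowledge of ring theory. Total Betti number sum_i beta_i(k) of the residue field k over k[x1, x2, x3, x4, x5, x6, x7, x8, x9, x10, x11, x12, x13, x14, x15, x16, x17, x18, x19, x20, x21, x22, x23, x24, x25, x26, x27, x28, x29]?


Koszul resolution: beta_i(k)=C(n,i), n=29
sum_i C(29,i) = 2^29 = 536870912


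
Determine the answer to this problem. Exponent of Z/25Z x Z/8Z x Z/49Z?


Exponent = lcm of the cyclic orders; pairwise coprime => product.
5^2*2^3*7^2=25*8*49=9800


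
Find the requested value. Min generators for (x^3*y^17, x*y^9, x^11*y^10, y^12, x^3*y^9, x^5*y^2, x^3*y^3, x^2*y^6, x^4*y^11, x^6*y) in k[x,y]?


Remove redundant (divisible by others).
x^3*y^9 redundant.
x^11*y^10 redundant.
x^3*y^17 redundant.
x^4*y^11 redundant.
Min: x^6*y, x^5*y^2, x^3*y^3, x^2*y^6, x*y^9, y^12
Count=6


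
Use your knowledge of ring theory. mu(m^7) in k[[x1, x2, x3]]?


C(n+d-1,d)=C(9,7)=36


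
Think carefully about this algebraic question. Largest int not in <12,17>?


gcd(12,17)=1 => F=ab-a-b=12*17-12-17=204-29=175


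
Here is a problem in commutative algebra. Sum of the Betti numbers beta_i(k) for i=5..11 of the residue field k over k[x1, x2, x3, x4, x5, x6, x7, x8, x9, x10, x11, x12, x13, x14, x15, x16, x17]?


Koszul resolution: beta_i(k)=C(n,i), n=17
C(17,5)=6188, C(17,6)=12376, C(17,7)=19448, C(17,8)=24310, C(17,9)=24310, C(17,10)=19448, C(17,11)=12376
Sum=118456


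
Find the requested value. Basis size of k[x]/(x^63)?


Basis: 1,x,...,x^62
dim=63


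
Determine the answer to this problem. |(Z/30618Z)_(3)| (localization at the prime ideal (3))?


3-primary part: 30618=3^7*14
Size=3^7=2187


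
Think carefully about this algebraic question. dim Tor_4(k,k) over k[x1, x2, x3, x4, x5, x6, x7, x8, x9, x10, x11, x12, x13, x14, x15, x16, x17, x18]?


Koszul: C(n,i)=C(18,4)=3060


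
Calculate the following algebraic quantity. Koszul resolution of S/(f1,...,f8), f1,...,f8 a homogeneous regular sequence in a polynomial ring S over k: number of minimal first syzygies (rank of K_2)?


Regular sequence => Koszul complex is the minimal free resolution.
Syz_1 minimally generated by Koszul relations f_i*e_j - f_j*e_i (i<j): mu(Syz_1) = beta_2 = C(m,2) = m(m-1)/2
m=8
8*7/2 = 28


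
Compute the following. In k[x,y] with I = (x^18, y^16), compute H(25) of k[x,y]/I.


k[x,y], I = (x^18, y^16), d = 25
Need i < 18 and d-i < 16.
Range: 10 <= i <= 17.
H(25) = 8


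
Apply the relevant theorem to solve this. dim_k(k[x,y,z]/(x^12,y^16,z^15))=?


Basis: x^iy^jz^k, i<12,j<16,k<15
12*16*15=2880


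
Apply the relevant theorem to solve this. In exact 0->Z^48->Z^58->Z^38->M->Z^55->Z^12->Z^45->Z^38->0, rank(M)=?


Alt sum=0:
(-1)^0*48 + (-1)^1*58 + (-1)^2*38 + (-1)^3*? + (-1)^4*55 + (-1)^5*12 + (-1)^6*45 + (-1)^7*38=0
rank(M)=78


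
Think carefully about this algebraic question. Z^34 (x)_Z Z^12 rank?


rank(M(x)N) = rank(M)*rank(N)
34*12 = 408


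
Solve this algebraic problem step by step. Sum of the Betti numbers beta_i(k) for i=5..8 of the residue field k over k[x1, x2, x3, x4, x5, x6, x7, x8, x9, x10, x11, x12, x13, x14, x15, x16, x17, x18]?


Koszul resolution: beta_i(k)=C(n,i), n=18
C(18,5)=8568, C(18,6)=18564, C(18,7)=31824, C(18,8)=43758
Sum=102714


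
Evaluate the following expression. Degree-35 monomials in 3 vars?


C(d+n-1,n-1)=C(37,2)=666


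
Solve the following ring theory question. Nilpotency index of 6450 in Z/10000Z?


6450^k mod 10000:
k=1: 6450
k=2: 2500
k=3: 5000
k=4: 0
First zero at k = 4


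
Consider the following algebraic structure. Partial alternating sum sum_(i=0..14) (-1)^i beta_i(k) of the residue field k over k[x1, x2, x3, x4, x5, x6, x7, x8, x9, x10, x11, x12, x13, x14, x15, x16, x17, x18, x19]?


Koszul resolution: beta_i(k)=C(n,i), n=19
sum_(i=0..p) (-1)^i C(n,i) = (-1)^p C(n-1,p)
(-1)^14*C(18,14) = (-1)^14*3060 = 3060


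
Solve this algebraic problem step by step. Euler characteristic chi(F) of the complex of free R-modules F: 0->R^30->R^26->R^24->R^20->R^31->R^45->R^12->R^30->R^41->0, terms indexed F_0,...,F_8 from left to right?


chi = sum (-1)^i * rank:
(-1)^0*30=30
(-1)^1*26=-26
(-1)^2*24=24
(-1)^3*20=-20
(-1)^4*31=31
(-1)^5*45=-45
(-1)^6*12=12
(-1)^7*30=-30
(-1)^8*41=41
chi=17


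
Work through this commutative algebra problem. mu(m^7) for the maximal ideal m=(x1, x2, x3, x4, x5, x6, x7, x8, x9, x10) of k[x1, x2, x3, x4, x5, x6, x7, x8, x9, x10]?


Graded Nakayama: mu(m^d) = dim_k (m^d/m^(d+1)) = #degree-7 monomials in 10 vars
C(n+d-1,d)=C(16,7)=11440


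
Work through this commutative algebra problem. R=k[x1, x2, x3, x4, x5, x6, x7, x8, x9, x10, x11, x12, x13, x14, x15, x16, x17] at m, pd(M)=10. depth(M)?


pd+depth=depth(R)=17
depth=17-10=7


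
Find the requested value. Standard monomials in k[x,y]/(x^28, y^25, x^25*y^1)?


k[x,y]/I, I = (x^28, y^25, x^25*y^1)
Rect: 28x25=700. Corner: (28-25)x(25-1)=72.
dim = 700-72 = 628


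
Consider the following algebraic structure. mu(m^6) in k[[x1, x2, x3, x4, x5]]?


C(n+d-1,d)=C(10,6)=210


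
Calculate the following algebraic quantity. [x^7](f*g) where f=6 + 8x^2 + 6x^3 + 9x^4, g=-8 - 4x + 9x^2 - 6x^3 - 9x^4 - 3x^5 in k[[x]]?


[x^7] = sum a_i*b_j, i+j=7
  8*-3=-24
  6*-9=-54
  9*-6=-54
Sum=-132


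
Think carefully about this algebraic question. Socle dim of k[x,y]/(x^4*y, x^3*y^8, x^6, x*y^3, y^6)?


Socle = ann(m) = span of standard monomials u with x*u, y*u in I (staircase corners).
Redundant generators: x^3*y^8
Minimal generators: x^6, x^4*y, x*y^3, y^6
Corners: y^5, x^3y^2, x^5
Socle dim=3


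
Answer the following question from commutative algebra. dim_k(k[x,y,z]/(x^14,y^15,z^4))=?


Basis: x^iy^jz^k, i<14,j<15,k<4
14*15*4=840


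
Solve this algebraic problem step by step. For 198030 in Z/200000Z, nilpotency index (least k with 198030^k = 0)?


198030^k mod 200000:
k=1: 198030
k=2: 80900
k=3: 27000
k=4: 10000
k=5: 100000
k=6: 0
First zero at k = 6


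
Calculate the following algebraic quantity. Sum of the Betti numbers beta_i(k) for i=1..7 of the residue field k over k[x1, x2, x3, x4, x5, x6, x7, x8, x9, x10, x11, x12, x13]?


Koszul resolution: beta_i(k)=C(n,i), n=13
C(13,1)=13, C(13,2)=78, C(13,3)=286, C(13,4)=715, C(13,5)=1287, C(13,6)=1716, C(13,7)=1716
Sum=5811


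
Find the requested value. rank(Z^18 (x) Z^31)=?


rank(M(x)N) = rank(M)*rank(N)
18*31 = 558


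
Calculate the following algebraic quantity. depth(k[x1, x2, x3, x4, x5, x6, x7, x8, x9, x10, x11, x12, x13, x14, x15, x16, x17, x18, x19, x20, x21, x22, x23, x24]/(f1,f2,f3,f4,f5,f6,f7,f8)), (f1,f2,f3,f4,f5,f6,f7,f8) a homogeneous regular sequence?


depth(R)=24
depth(R/I)=24-8=16


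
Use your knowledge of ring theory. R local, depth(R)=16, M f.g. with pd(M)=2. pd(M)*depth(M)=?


pd+depth=16
depth=16-2=14
pd*depth=2*14=28


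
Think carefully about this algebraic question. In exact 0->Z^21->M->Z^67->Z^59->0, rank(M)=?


Alt sum=0:
(-1)^0*21 + (-1)^1*? + (-1)^2*67 + (-1)^3*59=0
rank(M)=29


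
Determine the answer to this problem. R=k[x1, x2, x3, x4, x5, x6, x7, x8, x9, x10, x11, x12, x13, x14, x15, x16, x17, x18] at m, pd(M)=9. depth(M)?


pd+depth=depth(R)=18
depth=18-9=9


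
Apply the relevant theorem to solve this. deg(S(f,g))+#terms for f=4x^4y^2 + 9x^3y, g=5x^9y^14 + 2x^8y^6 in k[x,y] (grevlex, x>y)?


LT(f)=4x^4y^2, LT(g)=5x^9y^14
lcm(LM)=x^9y^14
S(f,g) (scaled by 20 to clear denominators) = 5x^5y^12*f - 4*g = 45x^8y^13 - 8x^8y^6
2 terms, deg 21.
21+2=23


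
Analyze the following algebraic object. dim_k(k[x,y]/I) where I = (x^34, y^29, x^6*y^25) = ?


k[x,y]/I, I = (x^34, y^29, x^6*y^25)
Rect: 34x29=986. Corner: (34-6)x(29-25)=112.
dim = 986-112 = 874


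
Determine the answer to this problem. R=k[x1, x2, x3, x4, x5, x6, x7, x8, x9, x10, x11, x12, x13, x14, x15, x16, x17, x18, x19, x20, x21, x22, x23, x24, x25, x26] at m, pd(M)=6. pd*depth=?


pd+depth=26
depth=26-6=20
pd*depth=6*20=120


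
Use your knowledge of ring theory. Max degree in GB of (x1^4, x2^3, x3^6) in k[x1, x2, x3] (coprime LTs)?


Pure powers, coprime LTs => already GB.
Degrees: 4, 3, 6
Max=6


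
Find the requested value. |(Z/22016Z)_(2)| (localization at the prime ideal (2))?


2-primary part: 22016=2^9*43
Size=2^9=512


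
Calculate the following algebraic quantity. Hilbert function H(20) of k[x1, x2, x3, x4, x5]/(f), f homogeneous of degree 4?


C(24,4)-C(20,4)=10626-4845=5781


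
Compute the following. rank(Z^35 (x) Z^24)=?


rank(M(x)N) = rank(M)*rank(N)
35*24 = 840


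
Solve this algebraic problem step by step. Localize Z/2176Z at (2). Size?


2-primary part: 2176=2^7*17
Size=2^7=128


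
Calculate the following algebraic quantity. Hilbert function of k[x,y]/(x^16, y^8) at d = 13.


k[x,y], I = (x^16, y^8), d = 13
Need i < 16 and d-i < 8.
Range: 6 <= i <= 13.
H(13) = 8


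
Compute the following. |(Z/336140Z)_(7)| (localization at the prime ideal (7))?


7-primary part: 336140=7^5*20
Size=7^5=16807


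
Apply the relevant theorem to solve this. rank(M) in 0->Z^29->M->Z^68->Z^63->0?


Alt sum=0:
(-1)^0*29 + (-1)^1*? + (-1)^2*68 + (-1)^3*63=0
rank(M)=34


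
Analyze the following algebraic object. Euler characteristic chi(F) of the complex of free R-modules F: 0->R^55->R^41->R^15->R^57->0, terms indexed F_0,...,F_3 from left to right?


chi = sum (-1)^i * rank:
(-1)^0*55=55
(-1)^1*41=-41
(-1)^2*15=15
(-1)^3*57=-57
chi=-28


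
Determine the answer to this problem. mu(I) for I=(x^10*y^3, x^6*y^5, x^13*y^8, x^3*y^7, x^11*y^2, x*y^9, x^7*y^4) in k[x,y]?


Remove redundant (divisible by others).
x^13*y^8 redundant.
Min: x^11*y^2, x^10*y^3, x^7*y^4, x^6*y^5, x^3*y^7, x*y^9
Count=6


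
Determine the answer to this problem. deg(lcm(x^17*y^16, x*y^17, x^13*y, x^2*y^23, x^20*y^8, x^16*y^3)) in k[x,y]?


lcm = componentwise max:
x: max(17,1,13,2,20,16)=20
y: max(16,17,1,23,8,3)=23
Total=20+23=43


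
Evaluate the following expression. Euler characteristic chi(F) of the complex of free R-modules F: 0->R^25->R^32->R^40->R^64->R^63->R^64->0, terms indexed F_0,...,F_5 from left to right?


chi = sum (-1)^i * rank:
(-1)^0*25=25
(-1)^1*32=-32
(-1)^2*40=40
(-1)^3*64=-64
(-1)^4*63=63
(-1)^5*64=-64
chi=-32


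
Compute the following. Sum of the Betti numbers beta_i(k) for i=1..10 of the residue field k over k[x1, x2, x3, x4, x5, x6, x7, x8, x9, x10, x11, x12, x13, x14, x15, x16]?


Koszul resolution: beta_i(k)=C(n,i), n=16
C(16,1)=16, C(16,2)=120, C(16,3)=560, C(16,4)=1820, C(16,5)=4368, C(16,6)=8008, C(16,7)=11440, C(16,8)=12870, C(16,9)=11440, C(16,10)=8008
Sum=58650


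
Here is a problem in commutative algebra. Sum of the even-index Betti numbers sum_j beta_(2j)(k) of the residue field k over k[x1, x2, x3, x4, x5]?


Koszul resolution: beta_i(k)=C(n,i), n=5
sum_even C(5,i) = 2^(n-1) = 2^4 = 16


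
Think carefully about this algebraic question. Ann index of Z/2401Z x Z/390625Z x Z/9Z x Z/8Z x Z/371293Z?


Exponent = lcm of the cyclic orders; pairwise coprime => product.
7^4*5^8*3^2*2^3*13^5=2401*390625*9*8*371293=25072720115625000


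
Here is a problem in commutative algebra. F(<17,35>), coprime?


gcd(17,35)=1 => F=ab-a-b=17*35-17-35=595-52=543


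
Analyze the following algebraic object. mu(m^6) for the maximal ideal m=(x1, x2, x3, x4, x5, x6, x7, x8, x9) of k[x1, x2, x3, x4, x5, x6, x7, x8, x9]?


Graded Nakayama: mu(m^d) = dim_k (m^d/m^(d+1)) = #degree-6 monomials in 9 vars
C(n+d-1,d)=C(14,6)=3003


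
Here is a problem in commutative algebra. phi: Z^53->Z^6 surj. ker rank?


rank(ker) = 53-6 = 47


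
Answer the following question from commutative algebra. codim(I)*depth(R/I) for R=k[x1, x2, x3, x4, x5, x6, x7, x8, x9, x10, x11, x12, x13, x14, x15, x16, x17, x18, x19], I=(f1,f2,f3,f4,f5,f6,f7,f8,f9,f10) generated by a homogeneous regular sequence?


codim=10, depth=dim(R/I)=19-10=9
Product=10*9=90


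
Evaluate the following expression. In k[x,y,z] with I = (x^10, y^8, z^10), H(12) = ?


Need i<10, j<8, k<10 with i+j+k=12.
For each i, j ranges over max(0,12-i-9)..min(7,12-i):
  i=0: j in [3,7] -> 5
  i=1: j in [2,7] -> 6
  i=2: j in [1,7] -> 7
  i=3: j in [0,7] -> 8
  i=4: j in [0,7] -> 8
  i=5: j in [0,7] -> 8
  i=6: j in [0,6] -> 7
  i=7: j in [0,5] -> 6
  i=8: j in [0,4] -> 5
  i=9: j in [0,3] -> 4
H(12) = 5+6+7+8+8+8+7+6+5+4 = 64


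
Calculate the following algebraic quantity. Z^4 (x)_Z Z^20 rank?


rank(M(x)N) = rank(M)*rank(N)
4*20 = 80


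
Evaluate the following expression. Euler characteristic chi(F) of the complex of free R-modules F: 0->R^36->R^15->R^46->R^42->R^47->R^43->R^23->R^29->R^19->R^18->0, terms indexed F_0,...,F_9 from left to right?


chi = sum (-1)^i * rank:
(-1)^0*36=36
(-1)^1*15=-15
(-1)^2*46=46
(-1)^3*42=-42
(-1)^4*47=47
(-1)^5*43=-43
(-1)^6*23=23
(-1)^7*29=-29
(-1)^8*19=19
(-1)^9*18=-18
chi=24


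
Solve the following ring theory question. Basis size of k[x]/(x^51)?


Basis: 1,x,...,x^50
dim=51


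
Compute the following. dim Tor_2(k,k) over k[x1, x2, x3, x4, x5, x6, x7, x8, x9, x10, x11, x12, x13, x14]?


Koszul: C(n,i)=C(14,2)=91


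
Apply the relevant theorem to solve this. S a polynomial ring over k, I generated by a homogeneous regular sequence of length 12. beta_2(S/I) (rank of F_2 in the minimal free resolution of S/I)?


Regular sequence => Koszul complex is the minimal free resolution.
Syz_1 minimally generated by Koszul relations f_i*e_j - f_j*e_i (i<j): mu(Syz_1) = beta_2 = C(m,2) = m(m-1)/2
m=12
12*11/2 = 66


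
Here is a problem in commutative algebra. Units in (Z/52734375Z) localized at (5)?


Local ring = Z/1953125Z.
phi(1953125) = 5^8*(5-1) = 1562500


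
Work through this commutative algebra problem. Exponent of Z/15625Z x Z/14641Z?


Exponent = lcm of the cyclic orders; pairwise coprime => product.
5^6*11^4=15625*14641=228765625


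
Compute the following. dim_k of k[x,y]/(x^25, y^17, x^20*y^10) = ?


k[x,y]/I, I = (x^25, y^17, x^20*y^10)
Rect: 25x17=425. Corner: (25-20)x(17-10)=35.
dim = 425-35 = 390


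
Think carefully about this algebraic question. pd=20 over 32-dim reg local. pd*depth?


pd+depth=32
depth=32-20=12
pd*depth=20*12=240


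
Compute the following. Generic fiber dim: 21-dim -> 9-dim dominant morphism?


dim(fiber)=dim(X)-dim(Y)=21-9=12


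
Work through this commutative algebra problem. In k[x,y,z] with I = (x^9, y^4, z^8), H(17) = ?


Need i<9, j<4, k<8 with i+j+k=17.
For each i, j ranges over max(0,17-i-7)..min(3,17-i):
  i=0: j in [10,3] -> 0
  i=1: j in [9,3] -> 0
  i=2: j in [8,3] -> 0
  i=3: j in [7,3] -> 0
  i=4: j in [6,3] -> 0
  i=5: j in [5,3] -> 0
  i=6: j in [4,3] -> 0
  i=7: j in [3,3] -> 1
  i=8: j in [2,3] -> 2
H(17) = 0+0+0+0+0+0+0+1+2 = 3


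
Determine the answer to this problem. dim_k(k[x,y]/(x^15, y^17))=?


Basis: x^i*y^j, i<15, j<17
15*17=255


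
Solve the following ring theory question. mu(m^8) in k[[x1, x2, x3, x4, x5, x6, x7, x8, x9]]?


C(n+d-1,d)=C(16,8)=12870


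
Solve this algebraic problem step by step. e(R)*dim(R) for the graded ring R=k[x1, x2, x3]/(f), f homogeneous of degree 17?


e(R)=deg(f)=17, dim(R)=3-1=2
e*dim=17*2=34


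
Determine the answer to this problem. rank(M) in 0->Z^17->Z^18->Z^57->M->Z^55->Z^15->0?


Alt sum=0:
(-1)^0*17 + (-1)^1*18 + (-1)^2*57 + (-1)^3*? + (-1)^4*55 + (-1)^5*15=0
rank(M)=96


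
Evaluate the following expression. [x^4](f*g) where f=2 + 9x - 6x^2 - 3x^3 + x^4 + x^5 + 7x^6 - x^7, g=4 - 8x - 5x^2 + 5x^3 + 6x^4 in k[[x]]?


[x^4] = sum a_i*b_j, i+j=4
  2*6=12
  9*5=45
  -6*-5=30
  -3*-8=24
  1*4=4
Sum=115


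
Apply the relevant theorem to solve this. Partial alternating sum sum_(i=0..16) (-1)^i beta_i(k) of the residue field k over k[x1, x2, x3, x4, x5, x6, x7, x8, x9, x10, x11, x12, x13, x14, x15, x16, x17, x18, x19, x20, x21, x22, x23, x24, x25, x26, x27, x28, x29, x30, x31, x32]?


Koszul resolution: beta_i(k)=C(n,i), n=32
sum_(i=0..p) (-1)^i C(n,i) = (-1)^p C(n-1,p)
(-1)^16*C(31,16) = (-1)^16*300540195 = 300540195


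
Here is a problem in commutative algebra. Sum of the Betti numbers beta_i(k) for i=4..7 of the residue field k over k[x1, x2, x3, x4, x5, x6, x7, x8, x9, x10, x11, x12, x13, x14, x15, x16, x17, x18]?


Koszul resolution: beta_i(k)=C(n,i), n=18
C(18,4)=3060, C(18,5)=8568, C(18,6)=18564, C(18,7)=31824
Sum=62016


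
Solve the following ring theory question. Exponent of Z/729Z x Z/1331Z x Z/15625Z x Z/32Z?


Exponent = lcm of the cyclic orders; pairwise coprime => product.
3^6*11^3*5^6*2^5=729*1331*15625*32=485149500000


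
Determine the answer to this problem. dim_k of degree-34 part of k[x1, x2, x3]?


C(d+n-1,n-1)=C(36,2)=630
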